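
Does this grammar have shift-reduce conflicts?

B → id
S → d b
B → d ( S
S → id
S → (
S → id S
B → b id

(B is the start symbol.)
A shift-reduce conflict occurs when an LR(0) state has both:
  - a complete (reduce) item [A → α .] (dot at the end), and
  - a shift item [B → β . c γ] (dot before a terminal).

Augment with B' → B and build the canonical LR(0) collection (I0 = CLOSURE({[B' → . B]}), then GOTO on every symbol after a dot until no new states appear). It has 13 states:
  I0: { [B → . b id], [B → . d ( S], [B → . id], [B' → . B] }  — shift
  I1: { [B' → B .] }  — accept
  I2: { [B → b . id] }  — shift
  I3: { [B → d . ( S] }  — shift
  I4: { [B → id .] }  — reduce
  I5: { [B → d ( . S], [S → . (], [S → . d b], [S → . id S], [S → . id] }  — shift
  I6: { [S → ( .] }  — reduce
  I7: { [B → d ( S .] }  — reduce
  I8: { [S → d . b] }  — shift
  I9: { [S → . (], [S → . d b], [S → . id S], [S → . id], [S → id . S], [S → id .] }  — shift, reduce
  I10: { [S → id S .] }  — reduce
  I11: { [S → d b .] }  — reduce
  I12: { [B → b id .] }  — reduce

I9 contains reduce item [S → id .] and shift items [S → . (], [S → . d b], [S → . id], [S → . id S] — shift-reduce conflict.

Answer: Yes — I9: [S → id .] vs [S → . (]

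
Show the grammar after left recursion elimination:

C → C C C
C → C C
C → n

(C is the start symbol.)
C → n C'
C' → C C C'
C' → C C'
C' → ε

C is directly left-recursive. The standard transformation for
  A → A α₁ | ... | A α_m | β₁ | ... | β_n
is
  A  → β₁ A' | ... | β_n A'
  A' → α₁ A' | ... | α_m A' | ε

C → n becomes C → n C'
C → C C C becomes C' → C C C'
C → C C becomes C' → C C'
Add C' → ε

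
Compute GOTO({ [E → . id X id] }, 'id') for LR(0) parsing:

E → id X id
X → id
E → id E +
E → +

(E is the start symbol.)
{ [E → id . X id], [X → . id] }

GOTO(I, 'id') = CLOSURE({ [A → αX.β] : [A → α.Xβ] ∈ I, X = 'id' })

Items with dot before 'id', with the dot advanced:
  [E → . id X id] → [E → id . X id]
Closure of the advanced items:
  [E → id . X id] has the dot before X: add [X → . id]

GOTO = { [E → id . X id], [X → . id] }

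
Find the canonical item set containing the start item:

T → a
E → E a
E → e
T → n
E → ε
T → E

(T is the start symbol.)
{ [E → . E a], [E → . e], [E → .], [T → . E], [T → . a], [T → . n], [T' → . T] }

First, augment the grammar with T' → T
I₀ = CLOSURE({ [T' → . T] }):
  [T' → . T] has the dot before T: add [T → . a], [T → . n], [T → . E]
  [T → . E] has the dot before E: add [E → . E a], [E → . e], [E → .]
No further items can be added.

I₀ = { [E → . E a], [E → . e], [E → .], [T → . E], [T → . a], [T → . n], [T' → . T] }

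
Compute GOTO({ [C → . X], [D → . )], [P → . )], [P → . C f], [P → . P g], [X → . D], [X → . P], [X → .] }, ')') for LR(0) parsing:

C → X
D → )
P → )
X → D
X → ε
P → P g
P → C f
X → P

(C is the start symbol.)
{ [D → ) .], [P → ) .] }

GOTO(I, ')') = CLOSURE({ [A → αX.β] : [A → α.Xβ] ∈ I, X = ')' })

Items with dot before ')', with the dot advanced:
  [D → . )] → [D → ) .]
  [P → . )] → [P → ) .]
Closure adds nothing (no advanced item has the dot before a non-terminal).

GOTO = { [D → ) .], [P → ) .] }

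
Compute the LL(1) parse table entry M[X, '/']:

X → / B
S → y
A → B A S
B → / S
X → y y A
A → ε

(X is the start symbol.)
X → / B

To find M[X, '/'], we find productions for X where '/' is in the predict set (PREDICT(N → α) = (FIRST(α) \ {ε}) ∪ (FOLLOW(N) if α ⇒* ε)).

X → / B: PREDICT = { '/' }
  '/' is in predict set, so this production goes in M[X, '/']
X → y y A: PREDICT = { 'y' }

M[X, '/'] = X → / B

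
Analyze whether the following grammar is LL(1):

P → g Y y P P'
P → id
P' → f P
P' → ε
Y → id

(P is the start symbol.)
No. Predict set conflict for P': { 'f' }

A grammar is LL(1) if for each non-terminal N with multiple productions, the predict sets of those productions are pairwise disjoint, where PREDICT(N → α) = (FIRST(α) \ {ε}) ∪ (FOLLOW(N) if α ⇒* ε).

Relevant sets:
  FOLLOW(P') = { $, 'f' }

For P:
  PREDICT(P → g Y y P P') = { 'g' }
  PREDICT(P → id) = { 'id' }
For P':
  PREDICT(P' → f P) = { 'f' }
  PREDICT(P' → ε) = { $, 'f' }
Y has a single production, so nothing to check there.

Conflict found: Predict set conflict for P': { 'f' }
The grammar is NOT LL(1).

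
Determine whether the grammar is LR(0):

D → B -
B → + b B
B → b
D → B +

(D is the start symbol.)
A grammar is LR(0) if no state in the canonical LR(0) collection has:
  - both a shift item (dot before a terminal) and a complete item (shift-reduce conflict), or
  - two or more complete items (reduce-reduce conflict; the accept item [D' → D .] counts as a complete item here).

Augment with D' → D and build the canonical LR(0) collection (I0 = CLOSURE({[D' → . D]}), then GOTO on every symbol after a dot until no new states appear). It has 9 states:
  I0: { [B → . + b B], [B → . b], [D → . B +], [D → . B -], [D' → . D] }  — shift
  I1: { [B → + . b B] }  — shift
  I2: { [D → B . +], [D → B . -] }  — shift
  I3: { [D' → D .] }  — accept
  I4: { [B → b .] }  — reduce
  I5: { [D → B + .] }  — reduce
  I6: { [D → B - .] }  — reduce
  I7: { [B → + b . B], [B → . + b B], [B → . b] }  — shift
  I8: { [B → + b B .] }  — reduce

Every state is either a pure shift/goto state or contains exactly one complete item and nothing to shift — no conflicts. The grammar is LR(0).

Answer: Yes, the grammar is LR(0)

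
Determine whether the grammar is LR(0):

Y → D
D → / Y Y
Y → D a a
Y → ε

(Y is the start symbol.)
A grammar is LR(0) if no state in the canonical LR(0) collection has:
  - both a shift item (dot before a terminal) and a complete item (shift-reduce conflict), or
  - two or more complete items (reduce-reduce conflict; the accept item [Y' → Y .] counts as a complete item here).

Augment with Y' → Y and build the canonical LR(0) collection (I0 = CLOSURE({[Y' → . Y]}), then GOTO on every symbol after a dot until no new states appear). It has 8 states:
  I0: { [D → . / Y Y], [Y → . D a a], [Y → . D], [Y → .], [Y' → . Y] }  — shift, reduce
  I1: { [D → . / Y Y], [D → / . Y Y], [Y → . D a a], [Y → . D], [Y → .] }  — shift, reduce
  I2: { [Y → D . a a], [Y → D .] }  — shift, reduce
  I3: { [Y' → Y .] }  — accept
  I4: { [Y → D a . a] }  — shift
  I5: { [Y → D a a .] }  — reduce
  I6: { [D → . / Y Y], [D → / Y . Y], [Y → . D a a], [Y → . D], [Y → .] }  — shift, reduce
  I7: { [D → / Y Y .] }  — reduce

Conflict in state I0:
  Shift-reduce conflict between [Y → .] and [D → . / Y Y]
So the grammar is NOT LR(0).

Answer: No. Shift-reduce conflict between [Y → .] and [D → . / Y Y]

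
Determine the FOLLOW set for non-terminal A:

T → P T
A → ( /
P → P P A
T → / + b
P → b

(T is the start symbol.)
{ '(', '/', 'b' }

To compute FOLLOW(A), find every occurrence of A on a right-hand side N → α A β: add FIRST(β) \ {ε}, and if β is empty or nullable also add FOLLOW(N). Iterate to a fixed point.

In P → P P A: A is at the end, add FOLLOW(P)

The FOLLOW sets referred to above (computed the same way, to a fixed point):
  FOLLOW(P) = { '(', '/', 'b' }

Taking the union: FOLLOW(A) = { '(', '/', 'b' }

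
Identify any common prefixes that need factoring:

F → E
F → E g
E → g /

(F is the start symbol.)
Yes, F has productions with common prefix 'E'

Left-factoring is needed when two productions for the same non-terminal
share a common prefix on the right-hand side.

Productions for F:
  F → E
  F → E g

Found common prefix 'E' in productions for F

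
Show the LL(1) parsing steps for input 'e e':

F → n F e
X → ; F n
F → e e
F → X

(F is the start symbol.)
LL(1) parsing maintains a stack (initially the start symbol over $) and the input. At each step: if the stack top is a terminal, match it against the current input token; if it is a non-terminal N, replace it with the RHS of M[N, lookahead] (the unique production whose predict set contains the lookahead).

Stack is shown with the top on the left.

Stack  Input  Action
--------------------
F $    e e $  output F → e e
e e $  e e $  match 'e'
e $    e $    match 'e'
$      $      accept

The string is accepted.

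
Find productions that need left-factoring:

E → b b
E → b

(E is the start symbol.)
Left-factoring is needed when two productions for the same non-terminal
share a common prefix on the right-hand side.

Productions for E:
  E → b b
  E → b

Found common prefix 'b' in productions for E

Answer: Yes, E has productions with common prefix 'b'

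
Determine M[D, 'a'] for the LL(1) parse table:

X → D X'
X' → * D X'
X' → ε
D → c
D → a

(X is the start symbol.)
To find M[D, 'a'], we find productions for D where 'a' is in the predict set (PREDICT(N → α) = (FIRST(α) \ {ε}) ∪ (FOLLOW(N) if α ⇒* ε)).

D → c: PREDICT = { 'c' }
D → a: PREDICT = { 'a' }
  'a' is in predict set, so this production goes in M[D, 'a']

M[D, 'a'] = D → a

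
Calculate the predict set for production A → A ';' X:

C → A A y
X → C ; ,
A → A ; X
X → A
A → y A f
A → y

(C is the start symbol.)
{ 'y' }

PREDICT(A → A ';' X) = (FIRST(RHS) \ {ε}) ∪ (FOLLOW(A) if ε ∈ FIRST(RHS), i.e. RHS ⇒* ε)
FIRST(A) = { 'y' }
FIRST(A ';' X) = { 'y' }
ε ∉ FIRST(A ';' X), so FOLLOW(A) is not added.
PREDICT(A → A ';' X) = { 'y' }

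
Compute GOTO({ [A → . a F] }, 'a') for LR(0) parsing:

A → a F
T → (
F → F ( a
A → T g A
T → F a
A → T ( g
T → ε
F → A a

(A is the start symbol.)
GOTO(I, 'a') = CLOSURE({ [A → αX.β] : [A → α.Xβ] ∈ I, X = 'a' })

Items with dot before 'a', with the dot advanced:
  [A → . a F] → [A → a . F]
Closure of the advanced items:
  [A → a . F] has the dot before F: add [F → . F ( a], [F → . A a]
  [F → . A a] has the dot before A: add [A → . a F], [A → . T g A], [A → . T ( g]
  [A → . T g A] has the dot before T: add [T → . (], [T → . F a], [T → .]

GOTO = { [A → . T ( g], [A → . T g A], [A → . a F], [A → a . F], [F → . A a], [F → . F ( a], [T → . (], [T → . F a], [T → .] }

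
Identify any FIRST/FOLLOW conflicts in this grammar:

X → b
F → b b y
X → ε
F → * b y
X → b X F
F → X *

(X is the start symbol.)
A FIRST/FOLLOW conflict occurs when a non-terminal N has a nullable alternative N → β (β ⇒* ε) and another alternative N → α with FIRST(α) ∩ FOLLOW(N) ≠ ∅: on such a lookahead the parser cannot decide between expanding α and letting N vanish via β.

Nullable non-terminals: X.

X: nullable alternative(s) X → ε; FOLLOW(X) = { $, '*', 'b' }
  X → b: FIRST \ {ε} = { 'b' } — overlaps FOLLOW(X) on { 'b' }: CONFLICT
  X → ε: FIRST \ {ε} = { } — this is the only nullable alternative, skip
  X → b X F: FIRST \ {ε} = { 'b' } — overlaps FOLLOW(X) on { 'b' }: CONFLICT

F has no nullable alternative, so no FIRST/FOLLOW check is needed there.

So the grammar has 2 FIRST/FOLLOW conflicts (marked CONFLICT above).

Answer: Yes. X → b with FOLLOW(X) on { 'b' }; X → b X F with FOLLOW(X) on { 'b' }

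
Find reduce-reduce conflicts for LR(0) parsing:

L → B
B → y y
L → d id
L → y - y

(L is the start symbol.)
A reduce-reduce conflict occurs when an LR(0) state has two complete items [A → α .] and [B → β .] — both call for a reduction, and with no lookahead the parser cannot choose between them.

Augment with L' → L and build the canonical LR(0) collection (I0 = CLOSURE({[L' → . L]}), then GOTO on every symbol after a dot until no new states appear). It has 9 states:
  I0: { [B → . y y], [L → . B], [L → . d id], [L → . y - y], [L' → . L] }  — shift
  I1: { [L → B .] }  — reduce
  I2: { [L' → L .] }  — accept
  I3: { [L → d . id] }  — shift
  I4: { [B → y . y], [L → y . - y] }  — shift
  I5: { [L → y - . y] }  — shift
  I6: { [B → y y .] }  — reduce
  I7: { [L → y - y .] }  — reduce
  I8: { [L → d id .] }  — reduce

No state contains more than one complete item.

Answer: No reduce-reduce conflicts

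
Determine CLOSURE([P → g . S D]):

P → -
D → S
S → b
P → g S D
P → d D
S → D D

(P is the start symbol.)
To compute CLOSURE, for each item [A → α.Bβ] where B is a non-terminal, add [B → .γ] for all productions B → γ; repeat for the newly added items until nothing changes.

Start with: [P → g . S D]
  [P → g . S D] has the dot before S: add [S → . b], [S → . D D]
  [S → . D D] has the dot before D: add [D → . S]
No further items can be added.

CLOSURE = { [D → . S], [P → g . S D], [S → . D D], [S → . b] }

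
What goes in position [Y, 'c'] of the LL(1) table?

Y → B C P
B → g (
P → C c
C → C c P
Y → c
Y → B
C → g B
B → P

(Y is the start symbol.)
Y → c

To find M[Y, 'c'], we find productions for Y where 'c' is in the predict set (PREDICT(N → α) = (FIRST(α) \ {ε}) ∪ (FOLLOW(N) if α ⇒* ε)).

Relevant sets:
  FIRST(B) = { 'g' }

Y → B C P: PREDICT = { 'g' }
Y → c: PREDICT = { 'c' }
  'c' is in predict set, so this production goes in M[Y, 'c']
Y → B: PREDICT = { 'g' }

M[Y, 'c'] = Y → c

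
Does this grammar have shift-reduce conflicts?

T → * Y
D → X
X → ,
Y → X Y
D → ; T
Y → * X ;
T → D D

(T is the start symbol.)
No shift-reduce conflicts

A shift-reduce conflict occurs when an LR(0) state has both:
  - a complete (reduce) item [A → α .] (dot at the end), and
  - a shift item [B → β . c γ] (dot before a terminal).

Augment with T' → T and build the canonical LR(0) collection (I0 = CLOSURE({[T' → . T]}), then GOTO on every symbol after a dot until no new states appear). It has 15 states:
  I0: { [D → . ; T], [D → . X], [T → . * Y], [T → . D D], [T' → . T], [X → . ,] }  — shift
  I1: { [T → * . Y], [X → . ,], [Y → . * X ;], [Y → . X Y] }  — shift
  I2: { [X → , .] }  — reduce
  I3: { [D → . ; T], [D → . X], [D → ; . T], [T → . * Y], [T → . D D], [X → . ,] }  — shift
  I4: { [D → . ; T], [D → . X], [T → D . D], [X → . ,] }  — shift
  I5: { [T' → T .] }  — accept
  I6: { [D → X .] }  — reduce
  I7: { [T → D D .] }  — reduce
  I8: { [D → ; T .] }  — reduce
  I9: { [X → . ,], [Y → * . X ;] }  — shift
  I10: { [X → . ,], [Y → . * X ;], [Y → . X Y], [Y → X . Y] }  — shift
  I11: { [T → * Y .] }  — reduce
  I12: { [Y → X Y .] }  — reduce
  I13: { [Y → * X . ;] }  — shift
  I14: { [Y → * X ; .] }  — reduce

No state contains both a complete item and a shift item.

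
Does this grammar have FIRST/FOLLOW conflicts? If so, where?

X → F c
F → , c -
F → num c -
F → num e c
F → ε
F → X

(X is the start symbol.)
A FIRST/FOLLOW conflict occurs when a non-terminal N has a nullable alternative N → β (β ⇒* ε) and another alternative N → α with FIRST(α) ∩ FOLLOW(N) ≠ ∅: on such a lookahead the parser cannot decide between expanding α and letting N vanish via β.

Nullable non-terminals: F.
FIRST sets used below: FIRST(X) = { ',', 'c', 'num' }

F: nullable alternative(s) F → ε; FOLLOW(F) = { 'c' }
  F → , c -: FIRST \ {ε} = { ',' } — disjoint from FOLLOW(F)
  F → num c -: FIRST \ {ε} = { 'num' } — disjoint from FOLLOW(F)
  F → num e c: FIRST \ {ε} = { 'num' } — disjoint from FOLLOW(F)
  F → ε: FIRST \ {ε} = { } — this is the only nullable alternative, skip
  F → X: FIRST \ {ε} = { ',', 'c', 'num' } — overlaps FOLLOW(F) on { 'c' }: CONFLICT

X has no nullable alternative, so no FIRST/FOLLOW check is needed there.

So the grammar has 1 FIRST/FOLLOW conflict (marked CONFLICT above).

Answer: Yes. F → X with FOLLOW(F) on { 'c' }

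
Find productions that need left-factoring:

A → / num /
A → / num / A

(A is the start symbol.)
Left-factoring is needed when two productions for the same non-terminal
share a common prefix on the right-hand side.

Productions for A:
  A → / num /
  A → / num / A

Found common prefix '/ num /' in productions for A

Answer: Yes, A has productions with common prefix '/ num /'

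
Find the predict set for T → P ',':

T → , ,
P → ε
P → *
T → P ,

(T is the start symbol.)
{ '*', ',' }

PREDICT(T → P ',') = (FIRST(RHS) \ {ε}) ∪ (FOLLOW(T) if ε ∈ FIRST(RHS), i.e. RHS ⇒* ε)
FIRST(P) = { '*', ε }
FIRST(P ',') = { '*', ',' }
ε ∉ FIRST(P ','), so FOLLOW(T) is not added.
PREDICT(T → P ',') = { '*', ',' }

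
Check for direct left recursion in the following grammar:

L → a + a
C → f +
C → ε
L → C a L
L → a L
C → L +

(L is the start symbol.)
No direct left recursion

Direct left recursion occurs when N → N α for some non-terminal N (the right-hand side begins with the left-hand side itself).

L → a + a: starts with a
C → f +: starts with f
C → ε: starts with ε
L → C a L: starts with C
L → a L: starts with a
C → L +: starts with L

No direct left recursion found.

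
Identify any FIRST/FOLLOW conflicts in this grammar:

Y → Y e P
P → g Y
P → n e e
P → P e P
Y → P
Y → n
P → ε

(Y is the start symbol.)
A FIRST/FOLLOW conflict occurs when a non-terminal N has a nullable alternative N → β (β ⇒* ε) and another alternative N → α with FIRST(α) ∩ FOLLOW(N) ≠ ∅: on such a lookahead the parser cannot decide between expanding α and letting N vanish via β.

Nullable non-terminals: P, Y.
FIRST sets used below: FIRST(P) = { 'e', 'g', 'n', ε }, FIRST(Y) = { 'e', 'g', 'n', ε }

P: nullable alternative(s) P → ε; FOLLOW(P) = { $, 'e' }
  P → g Y: FIRST \ {ε} = { 'g' } — disjoint from FOLLOW(P)
  P → n e e: FIRST \ {ε} = { 'n' } — disjoint from FOLLOW(P)
  P → P e P: FIRST \ {ε} = { 'e', 'g', 'n' } — overlaps FOLLOW(P) on { 'e' }: CONFLICT
  P → ε: FIRST \ {ε} = { } — this is the only nullable alternative, skip

Y: nullable alternative(s) Y → P; FOLLOW(Y) = { $, 'e' }
  Y → Y e P: FIRST \ {ε} = { 'e', 'g', 'n' } — overlaps FOLLOW(Y) on { 'e' }: CONFLICT
  Y → P: FIRST \ {ε} = { 'e', 'g', 'n' } — this is the only nullable alternative, skip
  Y → n: FIRST \ {ε} = { 'n' } — disjoint from FOLLOW(Y)

So the grammar has 2 FIRST/FOLLOW conflicts (marked CONFLICT above).

Answer: Yes. Y → Y e P with FOLLOW(Y) on { 'e' }; P → P e P with FOLLOW(P) on { 'e' }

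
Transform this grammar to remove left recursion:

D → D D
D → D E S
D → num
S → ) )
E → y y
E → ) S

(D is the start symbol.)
D → num D'
D' → D D'
D' → E S D'
D' → ε
S → ) )
E → y y
E → ) S

D is directly left-recursive. The standard transformation for
  A → A α₁ | ... | A α_m | β₁ | ... | β_n
is
  A  → β₁ A' | ... | β_n A'
  A' → α₁ A' | ... | α_m A' | ε

D → num becomes D → num D'
D → D D becomes D' → D D'
D → D E S becomes D' → E S D'
Add D' → ε

Productions for other non-terminals are unchanged:
  S → ) )
  E → y y
  E → ) S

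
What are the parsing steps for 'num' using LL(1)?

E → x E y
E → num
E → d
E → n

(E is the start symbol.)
Stack is shown with the top on the left.

Stack  Input  Action
--------------------
E $    num $  output E → num
num $  num $  match 'num'
$      $      accept

The string is accepted.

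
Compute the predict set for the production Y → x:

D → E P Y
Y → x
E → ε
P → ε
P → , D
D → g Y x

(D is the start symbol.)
{ 'x' }

PREDICT(Y → x) = (FIRST(RHS) \ {ε}) ∪ (FOLLOW(Y) if ε ∈ FIRST(RHS), i.e. RHS ⇒* ε)
FIRST(x) = { 'x' }
ε ∉ FIRST(x), so FOLLOW(Y) is not added.
PREDICT(Y → x) = { 'x' }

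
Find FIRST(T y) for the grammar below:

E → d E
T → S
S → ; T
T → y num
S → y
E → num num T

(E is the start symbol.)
FIRST sets of the non-terminals involved (from the grammar, by fixed-point iteration):
  FIRST(T) = { ';', 'y' }

To compute FIRST(T y), process the symbols left to right:
Symbol T is a non-terminal. Add FIRST(T) \ {ε} = { ';', 'y' }
T is not nullable (ε ∉ FIRST(T)), so stop here.
FIRST(T y) = { ';', 'y' }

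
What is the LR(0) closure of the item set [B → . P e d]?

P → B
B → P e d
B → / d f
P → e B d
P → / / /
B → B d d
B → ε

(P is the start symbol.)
{ [B → . / d f], [B → . B d d], [B → . P e d], [B → .], [P → . / / /], [P → . B], [P → . e B d] }

Start with: [B → . P e d]
  [B → . P e d] has the dot before P: add [P → . B], [P → . e B d], [P → . / / /]
  [P → . B] has the dot before B: add [B → . / d f], [B → . B d d], [B → .]
No further items can be added.

CLOSURE = { [B → . / d f], [B → . B d d], [B → . P e d], [B → .], [P → . / / /], [P → . B], [P → . e B d] }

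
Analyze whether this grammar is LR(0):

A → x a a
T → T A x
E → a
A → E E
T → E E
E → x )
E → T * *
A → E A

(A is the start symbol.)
A grammar is LR(0) if no state in the canonical LR(0) collection has:
  - both a shift item (dot before a terminal) and a complete item (shift-reduce conflict), or
  - two or more complete items (reduce-reduce conflict; the accept item [A' → A .] counts as a complete item here).

Augment with A' → A and build the canonical LR(0) collection (I0 = CLOSURE({[A' → . A]}), then GOTO on every symbol after a dot until no new states appear). It has 15 states:
  I0: { [A → . E A], [A → . E E], [A → . x a a], [A' → . A], [E → . T * *], [E → . a], [E → . x )], [T → . E E], [T → . T A x] }  — shift
  I1: { [A' → A .] }  — accept
  I2: { [A → . E A], [A → . E E], [A → . x a a], [A → E . A], [A → E . E], [E → . T * *], [E → . a], [E → . x )], [T → . E E], [T → . T A x], [T → E . E] }  — shift
  I3: { [A → . E A], [A → . E E], [A → . x a a], [E → . T * *], [E → . a], [E → . x )], [E → T . * *], [T → . E E], [T → . T A x], [T → T . A x] }  — shift
  I4: { [E → a .] }  — reduce
  I5: { [A → x . a a], [E → x . )] }  — shift
  I6: { [E → x ) .] }  — reduce
  I7: { [A → x a . a] }  — shift
  I8: { [A → x a a .] }  — reduce
  I9: { [E → T * . *] }  — shift
  I10: { [T → T A . x] }  — shift
  I11: { [T → T A x .] }  — reduce
  I12: { [E → T * * .] }  — reduce
  I13: { [A → E A .] }  — reduce
  I14: { [A → . E A], [A → . E E], [A → . x a a], [A → E . A], [A → E . E], [A → E E .], [E → . T * *], [E → . a], [E → . x )], [T → . E E], [T → . T A x], [T → E . E], [T → E E .] }  — shift, 2 reduces

Conflict in state I14:
  Shift-reduce conflict between [A → E E .] and [A → . x a a]
So the grammar is NOT LR(0).

Answer: No. Shift-reduce conflict between [A → E E .] and [A → . x a a]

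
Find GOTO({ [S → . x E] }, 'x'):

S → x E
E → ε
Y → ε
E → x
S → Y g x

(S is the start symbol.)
{ [E → . x], [E → .], [S → x . E] }

GOTO(I, 'x') = CLOSURE({ [A → αX.β] : [A → α.Xβ] ∈ I, X = 'x' })

Items with dot before 'x', with the dot advanced:
  [S → . x E] → [S → x . E]
Closure of the advanced items:
  [S → x . E] has the dot before E: add [E → .], [E → . x]

GOTO = { [E → . x], [E → .], [S → x . E] }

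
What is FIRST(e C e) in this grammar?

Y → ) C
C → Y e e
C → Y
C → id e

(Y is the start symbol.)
{ 'e' }

To compute FIRST(e C e), process the symbols left to right:
Symbol e is a terminal. Add 'e' and stop.
FIRST(e C e) = { 'e' }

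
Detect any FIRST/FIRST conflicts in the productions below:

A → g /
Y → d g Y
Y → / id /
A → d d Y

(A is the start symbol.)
Productions for A:
  A → g /: FIRST = { 'g' }
  A → d d Y: FIRST = { 'd' }
Productions for Y:
  Y → d g Y: FIRST = { 'd' }
  Y → / id /: FIRST = { '/' }

All alternatives of each non-terminal have pairwise disjoint FIRST sets.

Answer: No FIRST/FIRST conflicts.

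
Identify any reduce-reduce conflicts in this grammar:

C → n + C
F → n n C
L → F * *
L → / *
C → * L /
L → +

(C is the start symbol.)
Augment with C' → C and build the canonical LR(0) collection (I0 = CLOSURE({[C' → . C]}), then GOTO on every symbol after a dot until no new states appear). It has 17 states:
  I0: { [C → . * L /], [C → . n + C], [C' → . C] }  — shift
  I1: { [C → * . L /], [F → . n n C], [L → . +], [L → . / *], [L → . F * *] }  — shift
  I2: { [C' → C .] }  — accept
  I3: { [C → n . + C] }  — shift
  I4: { [C → . * L /], [C → . n + C], [C → n + . C] }  — shift
  I5: { [C → n + C .] }  — reduce
  I6: { [L → + .] }  — reduce
  I7: { [L → / . *] }  — shift
  I8: { [L → F . * *] }  — shift
  I9: { [C → * L . /] }  — shift
  I10: { [F → n . n C] }  — shift
  I11: { [C → . * L /], [C → . n + C], [F → n n . C] }  — shift
  I12: { [F → n n C .] }  — reduce
  I13: { [C → * L / .] }  — reduce
  I14: { [L → F * . *] }  — shift
  I15: { [L → F * * .] }  — reduce
  I16: { [L → / * .] }  — reduce

No state contains more than one complete item.

Answer: No reduce-reduce conflicts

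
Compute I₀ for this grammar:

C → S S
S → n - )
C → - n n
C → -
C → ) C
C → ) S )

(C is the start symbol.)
{ [C → . ) C], [C → . ) S )], [C → . - n n], [C → . -], [C → . S S], [C' → . C], [S → . n - )] }

First, augment the grammar with C' → C
I₀ = CLOSURE({ [C' → . C] }):
  [C' → . C] has the dot before C: add [C → . S S], [C → . - n n], [C → . -], [C → . ) C], [C → . ) S )]
  [C → . S S] has the dot before S: add [S → . n - )]
No further items can be added.

I₀ = { [C → . ) C], [C → . ) S )], [C → . - n n], [C → . -], [C → . S S], [C' → . C], [S → . n - )] }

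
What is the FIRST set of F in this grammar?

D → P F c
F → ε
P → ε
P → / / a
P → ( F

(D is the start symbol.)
{ ε }

From F → ε:
  - ε-production, so ε ∈ FIRST(F)

Collecting: FIRST(F) = { ε }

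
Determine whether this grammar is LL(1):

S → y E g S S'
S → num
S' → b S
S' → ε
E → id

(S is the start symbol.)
A grammar is LL(1) if for each non-terminal N with multiple productions, the predict sets of those productions are pairwise disjoint, where PREDICT(N → α) = (FIRST(α) \ {ε}) ∪ (FOLLOW(N) if α ⇒* ε).

Relevant sets:
  FOLLOW(S') = { $, 'b' }

For S:
  PREDICT(S → y E g S S') = { 'y' }
  PREDICT(S → num) = { 'num' }
For S':
  PREDICT(S' → b S) = { 'b' }
  PREDICT(S' → ε) = { $, 'b' }
E has a single production, so nothing to check there.

Conflict found: Predict set conflict for S': { 'b' }
The grammar is NOT LL(1).

Answer: No. Predict set conflict for S': { 'b' }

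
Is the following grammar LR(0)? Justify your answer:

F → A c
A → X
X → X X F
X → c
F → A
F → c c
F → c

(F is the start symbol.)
No. Shift-reduce conflict between [F → A .] and [F → A . c]

A grammar is LR(0) if no state in the canonical LR(0) collection has:
  - both a shift item (dot before a terminal) and a complete item (shift-reduce conflict), or
  - two or more complete items (reduce-reduce conflict; the accept item [F' → F .] counts as a complete item here).

Augment with F' → F and build the canonical LR(0) collection (I0 = CLOSURE({[F' → . F]}), then GOTO on every symbol after a dot until no new states appear). It has 11 states:
  I0: { [A → . X], [F → . A c], [F → . A], [F → . c c], [F → . c], [F' → . F], [X → . X X F], [X → . c] }  — shift
  I1: { [F → A . c], [F → A .] }  — shift, reduce
  I2: { [F' → F .] }  — accept
  I3: { [A → X .], [X → . X X F], [X → . c], [X → X . X F] }  — shift, reduce
  I4: { [F → c . c], [F → c .], [X → c .] }  — shift, 2 reduces
  I5: { [F → c c .] }  — reduce
  I6: { [A → . X], [F → . A c], [F → . A], [F → . c c], [F → . c], [X → . X X F], [X → . c], [X → X . X F], [X → X X . F] }  — shift
  I7: { [X → c .] }  — reduce
  I8: { [X → X X F .] }  — reduce
  I9: { [A → . X], [A → X .], [F → . A c], [F → . A], [F → . c c], [F → . c], [X → . X X F], [X → . c], [X → X . X F], [X → X X . F] }  — shift, reduce
  I10: { [F → A c .] }  — reduce

Conflict in state I1:
  Shift-reduce conflict between [F → A .] and [F → A . c]
So the grammar is NOT LR(0).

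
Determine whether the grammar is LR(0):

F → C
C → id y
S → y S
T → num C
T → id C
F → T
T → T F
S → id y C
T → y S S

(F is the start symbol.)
No. Shift-reduce conflict between [F → T .] and [C → . id y]

A grammar is LR(0) if no state in the canonical LR(0) collection has:
  - both a shift item (dot before a terminal) and a complete item (shift-reduce conflict), or
  - two or more complete items (reduce-reduce conflict; the accept item [F' → F .] counts as a complete item here).

Augment with F' → F and build the canonical LR(0) collection (I0 = CLOSURE({[F' → . F]}), then GOTO on every symbol after a dot until no new states appear). It has 19 states:
  I0: { [C → . id y], [F → . C], [F → . T], [F' → . F], [T → . T F], [T → . id C], [T → . num C], [T → . y S S] }  — shift
  I1: { [F → C .] }  — reduce
  I2: { [F' → F .] }  — accept
  I3: { [C → . id y], [F → . C], [F → . T], [F → T .], [T → . T F], [T → . id C], [T → . num C], [T → . y S S], [T → T . F] }  — shift, reduce
  I4: { [C → . id y], [C → id . y], [T → id . C] }  — shift
  I5: { [C → . id y], [T → num . C] }  — shift
  I6: { [S → . id y C], [S → . y S], [T → y . S S] }  — shift
  I7: { [S → . id y C], [S → . y S], [T → y S . S] }  — shift
  I8: { [S → id . y C] }  — shift
  I9: { [S → . id y C], [S → . y S], [S → y . S] }  — shift
  I10: { [S → y S .] }  — reduce
  I11: { [C → . id y], [S → id y . C] }  — shift
  I12: { [S → id y C .] }  — reduce
  I13: { [C → id . y] }  — shift
  I14: { [C → id y .] }  — reduce
  I15: { [T → y S S .] }  — reduce
  I16: { [T → num C .] }  — reduce
  I17: { [T → id C .] }  — reduce
  I18: { [T → T F .] }  — reduce

Conflict in state I3:
  Shift-reduce conflict between [F → T .] and [C → . id y]
So the grammar is NOT LR(0).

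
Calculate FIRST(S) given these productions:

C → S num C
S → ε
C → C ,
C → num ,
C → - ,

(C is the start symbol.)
From S → ε:
  - ε-production, so ε ∈ FIRST(S)

Collecting: FIRST(S) = { ε }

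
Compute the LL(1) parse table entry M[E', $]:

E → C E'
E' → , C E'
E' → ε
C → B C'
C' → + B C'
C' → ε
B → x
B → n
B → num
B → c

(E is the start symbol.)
To find M[E', $], we find productions for E' where $ is in the predict set (PREDICT(N → α) = (FIRST(α) \ {ε}) ∪ (FOLLOW(N) if α ⇒* ε)).

Relevant sets:
  FOLLOW(E') = { $ }

E' → , C E': PREDICT = { ',' }
E' → ε: PREDICT = { $ }
  $ is in predict set, so this production goes in M[E', $]

M[E', $] = E' → ε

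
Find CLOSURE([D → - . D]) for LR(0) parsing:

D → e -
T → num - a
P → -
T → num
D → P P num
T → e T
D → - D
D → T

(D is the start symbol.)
{ [D → - . D], [D → . - D], [D → . P P num], [D → . T], [D → . e -], [P → . -], [T → . e T], [T → . num - a], [T → . num] }

Start with: [D → - . D]
  [D → - . D] has the dot before D: add [D → . e -], [D → . P P num], [D → . - D], [D → . T]
  [D → . P P num] has the dot before P: add [P → . -]
  [D → . T] has the dot before T: add [T → . num - a], [T → . num], [T → . e T]
No further items can be added.

CLOSURE = { [D → - . D], [D → . - D], [D → . P P num], [D → . T], [D → . e -], [P → . -], [T → . e T], [T → . num - a], [T → . num] }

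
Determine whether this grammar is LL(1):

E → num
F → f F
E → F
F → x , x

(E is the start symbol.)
Yes, the grammar is LL(1).

Relevant sets:
  FIRST(F) = { 'f', 'x' }

For E:
  PREDICT(E → num) = { 'num' }
  PREDICT(E → F) = { 'f', 'x' }
For F:
  PREDICT(F → f F) = { 'f' }
  PREDICT(F → x ',' x) = { 'x' }

All predict sets are disjoint. The grammar IS LL(1).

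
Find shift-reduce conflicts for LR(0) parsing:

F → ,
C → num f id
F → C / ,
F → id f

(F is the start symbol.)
No shift-reduce conflicts

A shift-reduce conflict occurs when an LR(0) state has both:
  - a complete (reduce) item [A → α .] (dot at the end), and
  - a shift item [B → β . c γ] (dot before a terminal).

Augment with F' → F and build the canonical LR(0) collection (I0 = CLOSURE({[F' → . F]}), then GOTO on every symbol after a dot until no new states appear). It has 11 states:
  I0: { [C → . num f id], [F → . ,], [F → . C / ,], [F → . id f], [F' → . F] }  — shift
  I1: { [F → , .] }  — reduce
  I2: { [F → C . / ,] }  — shift
  I3: { [F' → F .] }  — accept
  I4: { [F → id . f] }  — shift
  I5: { [C → num . f id] }  — shift
  I6: { [C → num f . id] }  — shift
  I7: { [C → num f id .] }  — reduce
  I8: { [F → id f .] }  — reduce
  I9: { [F → C / . ,] }  — shift
  I10: { [F → C / , .] }  — reduce

No state contains both a complete item and a shift item.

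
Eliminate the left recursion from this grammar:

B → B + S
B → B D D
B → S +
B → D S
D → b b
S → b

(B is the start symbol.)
B is directly left-recursive. The standard transformation for
  A → A α₁ | ... | A α_m | β₁ | ... | β_n
is
  A  → β₁ A' | ... | β_n A'
  A' → α₁ A' | ... | α_m A' | ε

B → S + becomes B → S + B'
B → D S becomes B → D S B'
B → B + S becomes B' → + S B'
B → B D D becomes B' → D D B'
Add B' → ε

Productions for other non-terminals are unchanged:
  D → b b
  S → b

Resulting grammar:
B → S + B'
B → D S B'
B' → + S B'
B' → D D B'
B' → ε
D → b b
S → b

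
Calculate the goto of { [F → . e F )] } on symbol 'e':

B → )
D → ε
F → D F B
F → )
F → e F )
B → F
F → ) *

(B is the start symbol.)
GOTO(I, 'e') = CLOSURE({ [A → αX.β] : [A → α.Xβ] ∈ I, X = 'e' })

Items with dot before 'e', with the dot advanced:
  [F → . e F )] → [F → e . F )]
Closure of the advanced items:
  [F → e . F )] has the dot before F: add [F → . D F B], [F → . )], [F → . e F )], [F → . ) *]
  [F → . D F B] has the dot before D: add [D → .]

GOTO = { [D → .], [F → . ) *], [F → . )], [F → . D F B], [F → . e F )], [F → e . F )] }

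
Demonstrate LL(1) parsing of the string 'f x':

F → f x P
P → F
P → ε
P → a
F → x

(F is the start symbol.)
LL(1) parsing maintains a stack (initially the start symbol over $) and the input. At each step: if the stack top is a terminal, match it against the current input token; if it is a non-terminal N, replace it with the RHS of M[N, lookahead] (the unique production whose predict set contains the lookahead).

Stack is shown with the top on the left.

Stack    Input  Action
----------------------
F $      f x $  output F → f x P
f x P $  f x $  match 'f'
x P $    x $    match 'x'
P $      $      output P → ε
$        $      accept

The string is accepted.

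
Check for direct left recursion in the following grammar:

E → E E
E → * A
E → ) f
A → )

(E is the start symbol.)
Yes, E is left-recursive

E → E E: LEFT RECURSIVE (starts with E)
E → * A: starts with '*'
E → ) f: starts with ')'
A → ): starts with ')'

The grammar has direct left recursion on: E.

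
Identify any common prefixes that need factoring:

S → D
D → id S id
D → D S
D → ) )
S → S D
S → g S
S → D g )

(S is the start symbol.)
Yes, S has productions with common prefix 'D'

Left-factoring is needed when two productions for the same non-terminal
share a common prefix on the right-hand side.

Productions for S:
  S → D
  S → S D
  S → g S
  S → D g )
Productions for D:
  D → id S id
  D → D S
  D → ) )

Found common prefix 'D' in productions for S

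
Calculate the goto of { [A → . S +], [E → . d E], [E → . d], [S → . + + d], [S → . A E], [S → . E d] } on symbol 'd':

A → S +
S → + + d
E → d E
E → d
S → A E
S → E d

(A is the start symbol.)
GOTO(I, 'd') = CLOSURE({ [A → αX.β] : [A → α.Xβ] ∈ I, X = 'd' })

Items with dot before 'd', with the dot advanced:
  [E → . d] → [E → d .]
  [E → . d E] → [E → d . E]
Closure of the advanced items:
  [E → d . E] has the dot before E: add [E → . d E], [E → . d]

GOTO = { [E → . d E], [E → . d], [E → d . E], [E → d .] }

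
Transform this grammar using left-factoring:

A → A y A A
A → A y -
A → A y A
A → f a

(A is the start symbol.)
Left-factoring transforms A → αβ₁ | αβ₂ into A → αA' and A' → β₁ | β₂
(α is the longest common prefix among the alternatives). Repeat until
no nonterminal has two alternatives with a common prefix.

Round 1: A has alternatives sharing prefix 'A y'. Introduce A': A → A y A'
  Add: A' → A A
  Add: A' → -
  Add: A' → A

Round 2: A' has alternatives sharing prefix 'A'. Introduce A'': A' → A A''
  Add: A'' → A
  Add: A'' → ε

No remaining common prefixes — done.

Resulting grammar:
A → A y A'
A' → A A''
A'' → A
A'' → ε
A' → -
A → f a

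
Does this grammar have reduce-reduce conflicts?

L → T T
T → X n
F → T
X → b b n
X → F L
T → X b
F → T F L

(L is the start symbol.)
Yes — I11: [F → T .] vs [L → T T .]; I13: [F → T F L .] vs [X → F L .]

A reduce-reduce conflict occurs when an LR(0) state has two complete items [A → α .] and [B → β .] — both call for a reduction, and with no lookahead the parser cannot choose between them.

Augment with L' → L and build the canonical LR(0) collection (I0 = CLOSURE({[L' → . L]}), then GOTO on every symbol after a dot until no new states appear). It has 15 states:
  I0: { [F → . T F L], [F → . T], [L → . T T], [L' → . L], [T → . X b], [T → . X n], [X → . F L], [X → . b b n] }  — shift
  I1: { [F → . T F L], [F → . T], [L → . T T], [T → . X b], [T → . X n], [X → . F L], [X → . b b n], [X → F . L] }  — shift
  I2: { [L' → L .] }  — accept
  I3: { [F → . T F L], [F → . T], [F → T . F L], [F → T .], [L → T . T], [T → . X b], [T → . X n], [X → . F L], [X → . b b n] }  — shift, reduce
  I4: { [T → X . b], [T → X . n] }  — shift
  I5: { [X → b . b n] }  — shift
  I6: { [X → b b . n] }  — shift
  I7: { [X → b b n .] }  — reduce
  I8: { [T → X b .] }  — reduce
  I9: { [T → X n .] }  — reduce
  I10: { [F → . T F L], [F → . T], [F → T F . L], [L → . T T], [T → . X b], [T → . X n], [X → . F L], [X → . b b n], [X → F . L] }  — shift
  I11: { [F → . T F L], [F → . T], [F → T . F L], [F → T .], [L → T T .], [T → . X b], [T → . X n], [X → . F L], [X → . b b n] }  — shift, 2 reduces
  I12: { [F → . T F L], [F → . T], [F → T . F L], [F → T .], [T → . X b], [T → . X n], [X → . F L], [X → . b b n] }  — shift, reduce
  I13: { [F → T F L .], [X → F L .] }  — 2 reduces
  I14: { [X → F L .] }  — reduce

I11 contains complete items [F → T .], [L → T T .] — reduce-reduce conflict.
I13 contains complete items [F → T F L .], [X → F L .] — reduce-reduce conflict.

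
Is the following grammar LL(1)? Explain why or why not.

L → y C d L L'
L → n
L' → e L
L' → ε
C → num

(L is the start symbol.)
A grammar is LL(1) if for each non-terminal N with multiple productions, the predict sets of those productions are pairwise disjoint, where PREDICT(N → α) = (FIRST(α) \ {ε}) ∪ (FOLLOW(N) if α ⇒* ε).

Relevant sets:
  FOLLOW(L') = { $, 'e' }

For L:
  PREDICT(L → y C d L L') = { 'y' }
  PREDICT(L → n) = { 'n' }
For L':
  PREDICT(L' → e L) = { 'e' }
  PREDICT(L' → ε) = { $, 'e' }
C has a single production, so nothing to check there.

Conflict found: Predict set conflict for L': { 'e' }
The grammar is NOT LL(1).

Answer: No. Predict set conflict for L': { 'e' }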